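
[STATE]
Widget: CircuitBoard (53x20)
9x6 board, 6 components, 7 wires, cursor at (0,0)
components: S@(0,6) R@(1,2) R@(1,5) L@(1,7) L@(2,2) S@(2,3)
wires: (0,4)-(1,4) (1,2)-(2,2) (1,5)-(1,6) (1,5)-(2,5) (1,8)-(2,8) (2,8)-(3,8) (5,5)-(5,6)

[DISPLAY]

   0 1 2 3 4 5 6 7 8                                 
0  [.]              ·       S                        
                    │                                
1           R       ·   R ─ ·   L   ·                
            │           │           │                
2           L   S       ·           ·                
                                    │                
3                                   ·                
                                                     
4                                                    
                                                     
5                       · ─ ·                        
Cursor: (0,0)                                        
                                                     
                                                     
                                                     
                                                     
                                                     
                                                     
                                                     


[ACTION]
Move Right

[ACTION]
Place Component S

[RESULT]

   0 1 2 3 4 5 6 7 8                                 
0      [S]          ·       S                        
                    │                                
1           R       ·   R ─ ·   L   ·                
            │           │           │                
2           L   S       ·           ·                
                                    │                
3                                   ·                
                                                     
4                                                    
                                                     
5                       · ─ ·                        
Cursor: (0,1)                                        
                                                     
                                                     
                                                     
                                                     
                                                     
                                                     
                                                     


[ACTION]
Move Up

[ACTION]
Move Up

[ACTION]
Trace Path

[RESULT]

   0 1 2 3 4 5 6 7 8                                 
0      [S]          ·       S                        
                    │                                
1           R       ·   R ─ ·   L   ·                
            │           │           │                
2           L   S       ·           ·                
                                    │                
3                                   ·                
                                                     
4                                                    
                                                     
5                       · ─ ·                        
Cursor: (0,1)  Trace: S (1 nodes)                    
                                                     
                                                     
                                                     
                                                     
                                                     
                                                     
                                                     


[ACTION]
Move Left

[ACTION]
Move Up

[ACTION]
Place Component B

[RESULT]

   0 1 2 3 4 5 6 7 8                                 
0  [B]  S           ·       S                        
                    │                                
1           R       ·   R ─ ·   L   ·                
            │           │           │                
2           L   S       ·           ·                
                                    │                
3                                   ·                
                                                     
4                                                    
                                                     
5                       · ─ ·                        
Cursor: (0,0)  Trace: S (1 nodes)                    
                                                     
                                                     
                                                     
                                                     
                                                     
                                                     
                                                     


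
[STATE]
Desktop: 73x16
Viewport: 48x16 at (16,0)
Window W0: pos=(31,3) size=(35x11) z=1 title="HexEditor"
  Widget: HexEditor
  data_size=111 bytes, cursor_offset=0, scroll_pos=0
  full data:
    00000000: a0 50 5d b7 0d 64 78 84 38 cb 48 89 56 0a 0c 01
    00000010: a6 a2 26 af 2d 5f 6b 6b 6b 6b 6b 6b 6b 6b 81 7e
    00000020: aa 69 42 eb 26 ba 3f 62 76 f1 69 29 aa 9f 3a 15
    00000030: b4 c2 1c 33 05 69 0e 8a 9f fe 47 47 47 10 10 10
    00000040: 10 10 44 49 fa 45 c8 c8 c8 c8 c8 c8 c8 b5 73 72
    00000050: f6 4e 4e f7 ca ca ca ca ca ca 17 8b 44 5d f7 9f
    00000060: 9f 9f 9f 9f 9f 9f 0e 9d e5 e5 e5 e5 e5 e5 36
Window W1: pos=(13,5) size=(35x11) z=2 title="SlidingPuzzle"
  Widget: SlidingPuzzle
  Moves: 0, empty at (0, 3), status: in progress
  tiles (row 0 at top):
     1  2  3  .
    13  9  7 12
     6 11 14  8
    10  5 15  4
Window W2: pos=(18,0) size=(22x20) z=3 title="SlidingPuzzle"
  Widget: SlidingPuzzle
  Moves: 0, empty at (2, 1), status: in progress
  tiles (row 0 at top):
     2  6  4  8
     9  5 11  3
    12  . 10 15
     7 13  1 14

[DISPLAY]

  ┏━━━━━━━━━━━━━━━━━━━━┓                        
  ┃ SlidingPuzzle      ┃                        
  ┠────────────────────┨                        
  ┃┌────┬────┬────┬────┃━━━━━━━━━━━━━━━━━━━━━━━━
  ┃│  2 │  6 │  4 │  8 ┃or                      
━━┃├────┼────┼────┼────┃━━━━━━━┓────────────────
li┃│  9 │  5 │ 11 │  3 ┃       ┃5d b7 0d 64 78 8
──┃├────┼────┼────┼────┃───────┨26 af 2d 5f 6b 6
──┃│ 12 │    │ 10 │ 15 ┃       ┃42 eb 26 ba 3f 6
 1┃├────┼────┼────┼────┃       ┃1c 33 05 69 0e 8
──┃│  7 │ 13 │  1 │ 14 ┃       ┃44 49 fa 45 c8 c
13┃└────┴────┴────┴────┃       ┃4e f7 ca ca ca c
──┃Moves: 0            ┃       ┃9f 9f 9f 9f 0e 9
 6┃                    ┃       ┃━━━━━━━━━━━━━━━━
──┃                    ┃       ┃                
━━┃                    ┃━━━━━━━┛                


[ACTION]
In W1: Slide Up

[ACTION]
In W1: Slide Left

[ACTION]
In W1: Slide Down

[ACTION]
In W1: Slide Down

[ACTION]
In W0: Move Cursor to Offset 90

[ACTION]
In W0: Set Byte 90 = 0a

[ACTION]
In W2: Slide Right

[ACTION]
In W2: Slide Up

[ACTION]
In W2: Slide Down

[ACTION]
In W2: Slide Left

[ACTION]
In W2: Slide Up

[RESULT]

  ┏━━━━━━━━━━━━━━━━━━━━┓                        
  ┃ SlidingPuzzle      ┃                        
  ┠────────────────────┨                        
  ┃┌────┬────┬────┬────┃━━━━━━━━━━━━━━━━━━━━━━━━
  ┃│  2 │  6 │  4 │  8 ┃or                      
━━┃├────┼────┼────┼────┃━━━━━━━┓────────────────
li┃│  9 │  5 │ 11 │  3 ┃       ┃5d b7 0d 64 78 8
──┃├────┼────┼────┼────┃───────┨26 af 2d 5f 6b 6
──┃│ 12 │ 13 │ 10 │ 15 ┃       ┃42 eb 26 ba 3f 6
 1┃├────┼────┼────┼────┃       ┃1c 33 05 69 0e 8
──┃│  7 │    │  1 │ 14 ┃       ┃44 49 fa 45 c8 c
13┃└────┴────┴────┴────┃       ┃4e f7 ca ca ca c
──┃Moves: 5            ┃       ┃9f 9f 9f 9f 0e 9
 6┃                    ┃       ┃━━━━━━━━━━━━━━━━
──┃                    ┃       ┃                
━━┃                    ┃━━━━━━━┛                


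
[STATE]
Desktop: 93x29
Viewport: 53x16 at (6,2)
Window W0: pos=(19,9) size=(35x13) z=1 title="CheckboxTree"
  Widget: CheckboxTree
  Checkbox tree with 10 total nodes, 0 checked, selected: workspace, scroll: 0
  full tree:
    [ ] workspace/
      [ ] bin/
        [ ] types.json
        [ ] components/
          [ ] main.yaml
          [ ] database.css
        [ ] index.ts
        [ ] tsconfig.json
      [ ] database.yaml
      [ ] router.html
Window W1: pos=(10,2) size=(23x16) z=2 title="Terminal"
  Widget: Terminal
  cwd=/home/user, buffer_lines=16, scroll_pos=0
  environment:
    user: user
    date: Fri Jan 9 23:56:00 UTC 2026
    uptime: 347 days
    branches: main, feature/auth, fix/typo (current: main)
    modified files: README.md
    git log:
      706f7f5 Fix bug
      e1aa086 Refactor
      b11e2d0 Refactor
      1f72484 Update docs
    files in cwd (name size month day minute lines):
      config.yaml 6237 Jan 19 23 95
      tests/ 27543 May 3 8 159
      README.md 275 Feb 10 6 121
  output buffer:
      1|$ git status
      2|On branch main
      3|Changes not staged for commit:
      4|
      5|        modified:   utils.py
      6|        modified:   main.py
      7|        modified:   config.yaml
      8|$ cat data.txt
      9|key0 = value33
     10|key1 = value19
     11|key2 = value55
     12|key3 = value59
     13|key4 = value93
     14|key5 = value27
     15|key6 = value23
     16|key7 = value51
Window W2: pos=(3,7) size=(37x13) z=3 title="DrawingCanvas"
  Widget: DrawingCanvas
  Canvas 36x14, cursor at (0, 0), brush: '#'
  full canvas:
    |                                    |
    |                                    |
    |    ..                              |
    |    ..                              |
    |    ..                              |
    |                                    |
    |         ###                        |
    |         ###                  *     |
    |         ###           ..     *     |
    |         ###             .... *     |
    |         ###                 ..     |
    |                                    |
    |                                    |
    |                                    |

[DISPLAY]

    ┏━━━━━━━━━━━━━━━━━━━━━┓                          
    ┃ Terminal            ┃                          
    ┠─────────────────────┨                          
    ┃$ git status         ┃                          
    ┃On branch main       ┃                          
━━━━━━━━━━━━━━━━━━━━━━━━━━━━━━━━━┓                   
rawingCanvas                     ┃                   
─────────────────────────────────┨━━━━━━━━━━━━━┓     
                                 ┃             ┃     
                                 ┃─────────────┨     
  ..                             ┃             ┃     
  ..                             ┃             ┃     
  ..                             ┃             ┃     
                                 ┃             ┃     
       ###                       ┃             ┃     
       ###                  *    ┃css          ┃     


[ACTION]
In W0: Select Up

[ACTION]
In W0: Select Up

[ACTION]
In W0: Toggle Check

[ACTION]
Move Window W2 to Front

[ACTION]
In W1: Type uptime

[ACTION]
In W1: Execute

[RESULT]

    ┏━━━━━━━━━━━━━━━━━━━━━┓                          
    ┃ Terminal            ┃                          
    ┠─────────────────────┨                          
    ┃$ cat data.txt       ┃                          
    ┃key0 = value33       ┃                          
━━━━━━━━━━━━━━━━━━━━━━━━━━━━━━━━━┓                   
rawingCanvas                     ┃                   
─────────────────────────────────┨━━━━━━━━━━━━━┓     
                                 ┃             ┃     
                                 ┃─────────────┨     
  ..                             ┃             ┃     
  ..                             ┃             ┃     
  ..                             ┃             ┃     
                                 ┃             ┃     
       ###                       ┃             ┃     
       ###                  *    ┃css          ┃     


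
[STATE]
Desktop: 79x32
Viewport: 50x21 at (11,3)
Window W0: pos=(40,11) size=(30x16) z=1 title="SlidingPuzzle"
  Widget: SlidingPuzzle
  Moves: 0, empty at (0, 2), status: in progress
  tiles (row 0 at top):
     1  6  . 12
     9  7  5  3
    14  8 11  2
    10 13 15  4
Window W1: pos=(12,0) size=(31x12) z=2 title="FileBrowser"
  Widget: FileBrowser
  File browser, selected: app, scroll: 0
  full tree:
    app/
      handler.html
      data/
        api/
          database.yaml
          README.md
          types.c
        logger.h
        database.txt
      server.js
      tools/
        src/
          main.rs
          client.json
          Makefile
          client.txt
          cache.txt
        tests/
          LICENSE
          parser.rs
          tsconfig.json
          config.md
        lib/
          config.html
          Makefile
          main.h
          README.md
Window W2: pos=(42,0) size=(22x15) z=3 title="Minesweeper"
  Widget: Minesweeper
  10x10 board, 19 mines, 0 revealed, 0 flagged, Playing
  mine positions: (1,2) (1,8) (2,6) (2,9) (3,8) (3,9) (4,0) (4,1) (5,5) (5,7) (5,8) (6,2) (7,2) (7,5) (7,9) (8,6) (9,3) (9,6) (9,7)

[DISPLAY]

 ┃> [-] app/                   ┃■■■■■■■■■■        
 ┃    handler.html             ┃■■■■■■■■■■        
 ┃    [+] data/                ┃■■■■■■■■■■        
 ┃    server.js                ┃■■■■■■■■■■        
 ┃    [+] tools/               ┃■■■■■■■■■■        
 ┃                             ┃■■■■■■■■■■        
 ┃                             ┃■■■■■■■■■■        
 ┃                             ┃■■■■■■■■■■        
 ┗━━━━━━━━━━━━━━━━━━━━━━━━━━━━━┃■■■■■■■■■■        
                             ┃ ┃■■■■■■■■■■        
                             ┠─┃                  
                             ┃┌┗━━━━━━━━━━━━━━━━━━
                             ┃│  1 │  6 │    │ 12 
                             ┃├────┼────┼────┼────
                             ┃│  9 │  7 │  5 │  3 
                             ┃├────┼────┼────┼────
                             ┃│ 14 │  8 │ 11 │  2 
                             ┃├────┼────┼────┼────
                             ┃│ 10 │ 13 │ 15 │  4 
                             ┃└────┴────┴────┴────
                             ┃Moves: 0            


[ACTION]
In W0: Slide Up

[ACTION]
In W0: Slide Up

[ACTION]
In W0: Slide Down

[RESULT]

 ┃> [-] app/                   ┃■■■■■■■■■■        
 ┃    handler.html             ┃■■■■■■■■■■        
 ┃    [+] data/                ┃■■■■■■■■■■        
 ┃    server.js                ┃■■■■■■■■■■        
 ┃    [+] tools/               ┃■■■■■■■■■■        
 ┃                             ┃■■■■■■■■■■        
 ┃                             ┃■■■■■■■■■■        
 ┃                             ┃■■■■■■■■■■        
 ┗━━━━━━━━━━━━━━━━━━━━━━━━━━━━━┃■■■■■■■■■■        
                             ┃ ┃■■■■■■■■■■        
                             ┠─┃                  
                             ┃┌┗━━━━━━━━━━━━━━━━━━
                             ┃│  1 │  6 │  5 │ 12 
                             ┃├────┼────┼────┼────
                             ┃│  9 │  7 │    │  3 
                             ┃├────┼────┼────┼────
                             ┃│ 14 │  8 │ 11 │  2 
                             ┃├────┼────┼────┼────
                             ┃│ 10 │ 13 │ 15 │  4 
                             ┃└────┴────┴────┴────
                             ┃Moves: 3            


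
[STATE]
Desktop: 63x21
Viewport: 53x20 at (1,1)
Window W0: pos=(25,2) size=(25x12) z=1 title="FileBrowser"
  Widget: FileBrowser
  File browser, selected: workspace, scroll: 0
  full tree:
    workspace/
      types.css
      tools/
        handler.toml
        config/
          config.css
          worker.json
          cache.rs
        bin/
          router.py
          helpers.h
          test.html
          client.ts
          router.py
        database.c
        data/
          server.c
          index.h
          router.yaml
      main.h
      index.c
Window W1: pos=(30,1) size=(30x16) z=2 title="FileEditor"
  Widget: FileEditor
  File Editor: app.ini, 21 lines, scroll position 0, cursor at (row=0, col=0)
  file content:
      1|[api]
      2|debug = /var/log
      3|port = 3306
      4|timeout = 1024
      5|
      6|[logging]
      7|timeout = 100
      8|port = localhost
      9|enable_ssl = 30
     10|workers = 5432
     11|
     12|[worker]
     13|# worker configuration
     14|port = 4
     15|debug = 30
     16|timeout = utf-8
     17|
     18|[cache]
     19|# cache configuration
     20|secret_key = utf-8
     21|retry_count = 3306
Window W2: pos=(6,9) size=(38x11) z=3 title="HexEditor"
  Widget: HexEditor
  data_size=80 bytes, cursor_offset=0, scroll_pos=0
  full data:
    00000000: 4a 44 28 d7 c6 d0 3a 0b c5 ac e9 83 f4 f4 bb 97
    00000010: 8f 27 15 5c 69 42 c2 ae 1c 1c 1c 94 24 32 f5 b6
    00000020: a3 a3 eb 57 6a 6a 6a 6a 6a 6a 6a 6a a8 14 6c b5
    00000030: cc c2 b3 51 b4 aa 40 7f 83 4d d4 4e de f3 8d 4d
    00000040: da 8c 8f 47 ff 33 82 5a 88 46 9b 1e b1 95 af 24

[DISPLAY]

                             ┏━━━━━━━━━━━━━━━━━━━━━━━
                        ┏━━━━┃ FileEditor            
                        ┃ Fil┠───────────────────────
                        ┠────┃█api]                  
                        ┃> [-┃debug = /var/log       
                        ┃    ┃port = 3306            
                        ┃    ┃timeout = 1024         
                        ┃    ┃                       
     ┏━━━━━━━━━━━━━━━━━━━━━━━━━━━━━━━━━━━━┓          
     ┃ HexEditor                          ┃          
     ┠────────────────────────────────────┨ost       
     ┃00000000  4A 44 28 d7 c6 d0 3a 0b  c┃30        
     ┃00000010  8f 27 15 5c 69 42 c2 ae  1┃2         
     ┃00000020  a3 a3 eb 57 6a 6a 6a 6a  6┃          
     ┃00000030  cc c2 b3 51 b4 aa 40 7f  8┃          
     ┃00000040  da 8c 8f 47 ff 33 82 5a  8┃━━━━━━━━━━
     ┃                                    ┃          
     ┃                                    ┃          
     ┗━━━━━━━━━━━━━━━━━━━━━━━━━━━━━━━━━━━━┛          
                                                     


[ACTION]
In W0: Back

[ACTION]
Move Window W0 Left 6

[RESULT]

                             ┏━━━━━━━━━━━━━━━━━━━━━━━
                  ┏━━━━━━━━━━┃ FileEditor            
                  ┃ FileBrows┠───────────────────────
                  ┠──────────┃█api]                  
                  ┃> [-] work┃debug = /var/log       
                  ┃    types.┃port = 3306            
                  ┃    [+] to┃timeout = 1024         
                  ┃    main.h┃                       
     ┏━━━━━━━━━━━━━━━━━━━━━━━━━━━━━━━━━━━━┓          
     ┃ HexEditor                          ┃          
     ┠────────────────────────────────────┨ost       
     ┃00000000  4A 44 28 d7 c6 d0 3a 0b  c┃30        
     ┃00000010  8f 27 15 5c 69 42 c2 ae  1┃2         
     ┃00000020  a3 a3 eb 57 6a 6a 6a 6a  6┃          
     ┃00000030  cc c2 b3 51 b4 aa 40 7f  8┃          
     ┃00000040  da 8c 8f 47 ff 33 82 5a  8┃━━━━━━━━━━
     ┃                                    ┃          
     ┃                                    ┃          
     ┗━━━━━━━━━━━━━━━━━━━━━━━━━━━━━━━━━━━━┛          
                                                     


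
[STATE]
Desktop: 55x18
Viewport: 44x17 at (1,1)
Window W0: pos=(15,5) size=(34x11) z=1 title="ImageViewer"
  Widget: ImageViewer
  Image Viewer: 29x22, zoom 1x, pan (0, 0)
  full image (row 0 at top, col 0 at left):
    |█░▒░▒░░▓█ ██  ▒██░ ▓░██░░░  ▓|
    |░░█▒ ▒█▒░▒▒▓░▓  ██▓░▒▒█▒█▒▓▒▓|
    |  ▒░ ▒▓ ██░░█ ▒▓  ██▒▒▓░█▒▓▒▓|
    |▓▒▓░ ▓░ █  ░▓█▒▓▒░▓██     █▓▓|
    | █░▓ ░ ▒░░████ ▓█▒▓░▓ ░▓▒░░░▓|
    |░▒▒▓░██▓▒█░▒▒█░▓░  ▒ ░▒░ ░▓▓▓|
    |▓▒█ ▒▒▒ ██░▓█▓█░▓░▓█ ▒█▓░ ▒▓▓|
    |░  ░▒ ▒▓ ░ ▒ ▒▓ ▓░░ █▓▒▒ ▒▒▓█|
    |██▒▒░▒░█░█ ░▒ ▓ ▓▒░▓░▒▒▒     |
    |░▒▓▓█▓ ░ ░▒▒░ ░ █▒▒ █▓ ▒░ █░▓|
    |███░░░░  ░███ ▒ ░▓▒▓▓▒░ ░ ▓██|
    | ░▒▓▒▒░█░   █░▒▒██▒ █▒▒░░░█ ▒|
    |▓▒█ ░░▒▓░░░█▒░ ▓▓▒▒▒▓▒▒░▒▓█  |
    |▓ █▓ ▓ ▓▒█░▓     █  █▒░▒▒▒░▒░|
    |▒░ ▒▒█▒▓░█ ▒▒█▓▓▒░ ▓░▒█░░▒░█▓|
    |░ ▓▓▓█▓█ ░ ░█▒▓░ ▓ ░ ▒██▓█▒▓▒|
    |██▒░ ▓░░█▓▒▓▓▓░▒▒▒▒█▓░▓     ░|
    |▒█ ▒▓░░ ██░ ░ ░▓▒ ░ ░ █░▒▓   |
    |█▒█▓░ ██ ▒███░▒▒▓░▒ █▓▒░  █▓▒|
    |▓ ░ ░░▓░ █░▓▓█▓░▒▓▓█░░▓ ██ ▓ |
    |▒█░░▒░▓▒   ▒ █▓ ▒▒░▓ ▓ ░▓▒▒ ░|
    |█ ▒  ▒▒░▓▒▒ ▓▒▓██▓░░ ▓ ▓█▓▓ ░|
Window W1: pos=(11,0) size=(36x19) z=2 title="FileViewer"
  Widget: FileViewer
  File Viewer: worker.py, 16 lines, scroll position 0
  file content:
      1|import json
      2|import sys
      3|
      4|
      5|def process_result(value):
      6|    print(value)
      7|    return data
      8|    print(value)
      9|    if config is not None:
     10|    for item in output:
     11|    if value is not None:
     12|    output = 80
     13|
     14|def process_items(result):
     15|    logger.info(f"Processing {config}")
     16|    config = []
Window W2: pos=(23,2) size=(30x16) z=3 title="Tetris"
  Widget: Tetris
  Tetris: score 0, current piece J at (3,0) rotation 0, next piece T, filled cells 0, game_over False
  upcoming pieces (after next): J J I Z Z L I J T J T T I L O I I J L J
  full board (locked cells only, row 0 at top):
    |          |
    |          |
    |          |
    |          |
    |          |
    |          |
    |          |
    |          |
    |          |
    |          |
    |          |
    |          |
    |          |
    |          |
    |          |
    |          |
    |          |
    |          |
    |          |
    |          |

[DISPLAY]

          ┃ FileViewer                      
          ┠───────────┏━━━━━━━━━━━━━━━━━━━━━
          ┃import json┃ Tetris              
          ┃import sys ┠─────────────────────
          ┃           ┃          │Next:     
          ┃           ┃          │ ▒        
          ┃def process┃          │▒▒▒       
          ┃    print(v┃          │          
          ┃    return ┃          │          
          ┃    print(v┃          │          
          ┃    if conf┃          │Score:    
          ┃    for ite┃          │0         
          ┃    if valu┃          │          
          ┃    output ┃          │          
          ┃           ┃          │          
          ┃def process┃          │          
          ┃    logger.┗━━━━━━━━━━━━━━━━━━━━━


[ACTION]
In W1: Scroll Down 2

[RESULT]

          ┃ FileViewer                      
          ┠───────────┏━━━━━━━━━━━━━━━━━━━━━
          ┃import sys ┃ Tetris              
          ┃           ┠─────────────────────
          ┃           ┃          │Next:     
          ┃def process┃          │ ▒        
          ┃    print(v┃          │▒▒▒       
          ┃    return ┃          │          
          ┃    print(v┃          │          
          ┃    if conf┃          │          
          ┃    for ite┃          │Score:    
          ┃    if valu┃          │0         
          ┃    output ┃          │          
          ┃           ┃          │          
          ┃def process┃          │          
          ┃    logger.┃          │          
          ┃    config ┗━━━━━━━━━━━━━━━━━━━━━


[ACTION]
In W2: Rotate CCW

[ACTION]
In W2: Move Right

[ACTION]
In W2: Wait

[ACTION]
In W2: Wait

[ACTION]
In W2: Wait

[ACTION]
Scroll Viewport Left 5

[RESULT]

           ┃ FileViewer                     
           ┠───────────┏━━━━━━━━━━━━━━━━━━━━
           ┃import sys ┃ Tetris             
           ┃           ┠────────────────────
           ┃           ┃          │Next:    
           ┃def process┃          │ ▒       
           ┃    print(v┃          │▒▒▒      
           ┃    return ┃          │         
           ┃    print(v┃          │         
           ┃    if conf┃          │         
           ┃    for ite┃          │Score:   
           ┃    if valu┃          │0        
           ┃    output ┃          │         
           ┃           ┃          │         
           ┃def process┃          │         
           ┃    logger.┃          │         
           ┃    config ┗━━━━━━━━━━━━━━━━━━━━


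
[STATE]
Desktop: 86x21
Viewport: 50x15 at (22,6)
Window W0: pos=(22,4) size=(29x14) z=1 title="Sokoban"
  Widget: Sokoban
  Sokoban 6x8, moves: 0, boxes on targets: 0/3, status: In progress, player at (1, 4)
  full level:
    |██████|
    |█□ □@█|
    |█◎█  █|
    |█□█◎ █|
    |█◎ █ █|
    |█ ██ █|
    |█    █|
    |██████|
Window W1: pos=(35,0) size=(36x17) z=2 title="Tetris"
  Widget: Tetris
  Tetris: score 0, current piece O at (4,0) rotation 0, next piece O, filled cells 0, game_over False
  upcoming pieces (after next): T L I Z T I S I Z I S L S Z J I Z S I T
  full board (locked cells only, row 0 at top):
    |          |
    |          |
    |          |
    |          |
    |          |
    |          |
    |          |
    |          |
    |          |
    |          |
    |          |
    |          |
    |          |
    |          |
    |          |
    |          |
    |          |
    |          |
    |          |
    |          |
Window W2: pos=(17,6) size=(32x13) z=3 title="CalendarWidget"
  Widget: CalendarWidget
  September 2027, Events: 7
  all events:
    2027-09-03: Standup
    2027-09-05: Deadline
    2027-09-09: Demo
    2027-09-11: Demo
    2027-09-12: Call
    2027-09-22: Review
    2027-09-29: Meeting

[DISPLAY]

━━━━━━━━━━━━━━━━━━━━━━━━━━┓                     ┃ 
endarWidget               ┃                     ┃ 
──────────────────────────┨                     ┃ 
    September 2027        ┃ore:                 ┃ 
u We Th Fr Sa Su          ┃                     ┃ 
   1  2  3*  4  5*        ┃                     ┃ 
7  8  9* 10 11* 12*       ┃                     ┃ 
4 15 16 17 18 19          ┃                     ┃ 
1 22* 23 24 25 26         ┃                     ┃ 
8 29* 30                  ┃                     ┃ 
                          ┃━━━━━━━━━━━━━━━━━━━━━┛ 
                          ┃━┛                     
━━━━━━━━━━━━━━━━━━━━━━━━━━┛                       
                                                  
                                                  


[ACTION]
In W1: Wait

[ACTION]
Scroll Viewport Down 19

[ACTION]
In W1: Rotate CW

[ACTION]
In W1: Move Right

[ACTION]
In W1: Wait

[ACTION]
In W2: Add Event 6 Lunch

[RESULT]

━━━━━━━━━━━━━━━━━━━━━━━━━━┓                     ┃ 
endarWidget               ┃                     ┃ 
──────────────────────────┨                     ┃ 
    September 2027        ┃ore:                 ┃ 
u We Th Fr Sa Su          ┃                     ┃ 
   1  2  3*  4  5*        ┃                     ┃ 
 7  8  9* 10 11* 12*      ┃                     ┃ 
4 15 16 17 18 19          ┃                     ┃ 
1 22* 23 24 25 26         ┃                     ┃ 
8 29* 30                  ┃                     ┃ 
                          ┃━━━━━━━━━━━━━━━━━━━━━┛ 
                          ┃━┛                     
━━━━━━━━━━━━━━━━━━━━━━━━━━┛                       
                                                  
                                                  


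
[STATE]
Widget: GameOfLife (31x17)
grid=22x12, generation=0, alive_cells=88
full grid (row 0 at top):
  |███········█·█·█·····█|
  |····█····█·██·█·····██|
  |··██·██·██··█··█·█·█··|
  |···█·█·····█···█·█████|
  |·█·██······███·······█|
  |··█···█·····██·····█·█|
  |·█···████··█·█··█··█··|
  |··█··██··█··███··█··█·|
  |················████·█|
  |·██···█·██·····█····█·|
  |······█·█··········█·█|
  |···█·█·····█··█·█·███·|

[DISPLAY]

Gen: 0                         
███········█·█·█·····█         
····█····█·██·█·····██         
··██·██·██··█··█·█·█··         
···█·█·····█···█·█████         
·█·██······███·······█         
··█···█·····██·····█·█         
·█···████··█·█··█··█··         
··█··██··█··███··█··█·         
················████·█         
·██···█·██·····█····█·         
······█·█··········█·█         
···█·█·····█··█·█·███·         
                               
                               
                               
                               


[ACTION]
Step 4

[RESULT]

Gen: 4                         
··█······███·█······█·         
··█··········█···███·█         
···█·█···█·█····█·█··█         
········██··█·█·█·█·██         
········███·····█··██·         
·····█·····█··········         
·····█·········█······         
····█·····█··█····█·█·         
·····██·█·██·····█···█         
·····██··██······█·█·█         
················█····█         
········██·······█·██·         
                               
                               
                               
                               


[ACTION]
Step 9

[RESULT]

Gen: 13                        
··········█···········         
·····██··█·█··········         
··········██··········         
······················         
·················██···         
··█···········█·······         
·██···········█···█···         
█················█····         
·██···██···██·······██         
··█···██··█··█········         
·····█····█··█······██         
·····██····██·········         
                               
                               
                               
                               


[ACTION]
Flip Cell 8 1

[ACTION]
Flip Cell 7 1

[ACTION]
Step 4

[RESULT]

Gen: 17                        
··········█···········         
·········█·█··········         
··········██··········         
······················         
······················         
·██···················         
·██···················         
·······█··············         
·····████·███·········         
····██·······█········         
···█···█·····█········         
····█████████·········         
                               
                               
                               
                               


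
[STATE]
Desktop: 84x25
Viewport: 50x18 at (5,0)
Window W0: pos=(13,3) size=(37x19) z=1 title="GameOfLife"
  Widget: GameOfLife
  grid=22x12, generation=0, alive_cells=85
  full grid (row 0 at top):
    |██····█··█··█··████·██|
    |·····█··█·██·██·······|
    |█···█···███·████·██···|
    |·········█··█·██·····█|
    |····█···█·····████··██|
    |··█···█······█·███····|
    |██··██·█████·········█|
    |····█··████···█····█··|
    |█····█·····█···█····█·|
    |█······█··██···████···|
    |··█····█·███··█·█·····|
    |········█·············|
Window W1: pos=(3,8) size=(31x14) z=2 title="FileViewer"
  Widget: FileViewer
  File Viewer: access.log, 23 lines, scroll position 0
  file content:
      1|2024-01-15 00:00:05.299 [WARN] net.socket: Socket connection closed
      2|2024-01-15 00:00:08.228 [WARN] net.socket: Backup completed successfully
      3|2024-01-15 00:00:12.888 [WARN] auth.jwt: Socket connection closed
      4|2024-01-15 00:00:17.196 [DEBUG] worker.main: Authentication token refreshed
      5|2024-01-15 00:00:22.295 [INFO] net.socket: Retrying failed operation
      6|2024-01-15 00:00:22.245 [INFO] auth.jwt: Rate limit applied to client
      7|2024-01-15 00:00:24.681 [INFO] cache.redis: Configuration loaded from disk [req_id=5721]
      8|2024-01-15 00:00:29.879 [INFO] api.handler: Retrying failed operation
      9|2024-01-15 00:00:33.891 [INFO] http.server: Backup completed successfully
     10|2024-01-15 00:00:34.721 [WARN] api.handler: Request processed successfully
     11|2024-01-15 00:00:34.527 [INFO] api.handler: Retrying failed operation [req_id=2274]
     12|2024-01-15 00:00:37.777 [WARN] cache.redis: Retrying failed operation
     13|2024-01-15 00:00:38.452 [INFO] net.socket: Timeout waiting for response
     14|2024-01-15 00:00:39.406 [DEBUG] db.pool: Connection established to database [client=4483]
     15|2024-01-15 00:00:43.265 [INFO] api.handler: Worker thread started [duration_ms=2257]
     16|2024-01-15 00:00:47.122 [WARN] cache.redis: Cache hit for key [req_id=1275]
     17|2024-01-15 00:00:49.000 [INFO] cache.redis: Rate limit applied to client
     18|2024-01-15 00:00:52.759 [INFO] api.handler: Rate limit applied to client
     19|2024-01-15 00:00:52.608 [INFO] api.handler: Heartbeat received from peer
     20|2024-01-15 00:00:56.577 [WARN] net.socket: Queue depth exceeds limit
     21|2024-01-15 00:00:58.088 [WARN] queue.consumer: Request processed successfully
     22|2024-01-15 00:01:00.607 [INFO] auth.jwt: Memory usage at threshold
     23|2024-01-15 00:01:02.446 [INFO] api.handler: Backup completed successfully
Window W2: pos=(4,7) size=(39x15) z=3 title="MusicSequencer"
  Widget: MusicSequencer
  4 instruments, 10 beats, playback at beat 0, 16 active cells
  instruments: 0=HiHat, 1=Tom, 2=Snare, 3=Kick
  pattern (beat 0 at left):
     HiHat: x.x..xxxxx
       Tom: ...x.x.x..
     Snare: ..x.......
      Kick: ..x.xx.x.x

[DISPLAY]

                                                  
                                                  
                                                  
        ┏━━━━━━━━━━━━━━━━━━━━━━━━━━━━━━━━━━━┓     
        ┃ GameOfLife                        ┃     
        ┠───────────────────────────────────┨     
        ┃Gen: 0                             ┃     
━━━━━━━━━━━━━━━━━━━━━━━━━━━━━━━━━━━━━┓      ┃     
 MusicSequencer                      ┃      ┃     
─────────────────────────────────────┨      ┃     
      ▼123456789                     ┃      ┃     
 HiHat█·█··█████                     ┃      ┃     
   Tom···█·█·█··                     ┃      ┃     
 Snare··█·······                     ┃      ┃     
  Kick··█·██·█·█                     ┃      ┃     
                                     ┃      ┃     
                                     ┃      ┃     
                                     ┃      ┃     


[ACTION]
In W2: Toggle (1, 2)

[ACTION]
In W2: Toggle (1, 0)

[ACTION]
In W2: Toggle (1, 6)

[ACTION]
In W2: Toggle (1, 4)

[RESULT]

                                                  
                                                  
                                                  
        ┏━━━━━━━━━━━━━━━━━━━━━━━━━━━━━━━━━━━┓     
        ┃ GameOfLife                        ┃     
        ┠───────────────────────────────────┨     
        ┃Gen: 0                             ┃     
━━━━━━━━━━━━━━━━━━━━━━━━━━━━━━━━━━━━━┓      ┃     
 MusicSequencer                      ┃      ┃     
─────────────────────────────────────┨      ┃     
      ▼123456789                     ┃      ┃     
 HiHat█·█··█████                     ┃      ┃     
   Tom█·██████··                     ┃      ┃     
 Snare··█·······                     ┃      ┃     
  Kick··█·██·█·█                     ┃      ┃     
                                     ┃      ┃     
                                     ┃      ┃     
                                     ┃      ┃     
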